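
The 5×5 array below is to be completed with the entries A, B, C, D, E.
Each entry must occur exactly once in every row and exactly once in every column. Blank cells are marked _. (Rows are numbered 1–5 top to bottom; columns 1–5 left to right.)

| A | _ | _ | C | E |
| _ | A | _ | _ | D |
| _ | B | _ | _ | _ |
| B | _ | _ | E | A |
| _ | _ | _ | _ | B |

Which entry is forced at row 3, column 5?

C

Row 3 already has {B} and column 5 already has {A, B, D, E}, so row 3, column 5 must be C.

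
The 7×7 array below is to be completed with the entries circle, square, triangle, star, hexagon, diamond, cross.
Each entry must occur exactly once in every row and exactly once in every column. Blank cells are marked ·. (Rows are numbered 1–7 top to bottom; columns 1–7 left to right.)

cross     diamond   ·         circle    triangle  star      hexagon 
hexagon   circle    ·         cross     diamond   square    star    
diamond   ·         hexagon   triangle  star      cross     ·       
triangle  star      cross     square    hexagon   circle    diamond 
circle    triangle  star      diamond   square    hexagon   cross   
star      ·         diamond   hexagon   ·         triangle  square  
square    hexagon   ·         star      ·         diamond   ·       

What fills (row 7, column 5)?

Row 1, column 3: row 1 has {circle, triangle, star, hexagon, diamond, cross} and column 3 has {star, hexagon, diamond, cross}, leaving only square.
Row 2, column 3: row 2 has {circle, square, star, hexagon, diamond, cross} and column 3 has {square, star, hexagon, diamond, cross}, leaving only triangle.
Row 3, column 2: row 3 has {triangle, star, hexagon, diamond, cross} and column 2 has {circle, triangle, star, hexagon, diamond}, leaving only square.
Row 3, column 7: row 3 has {square, triangle, star, hexagon, diamond, cross} and column 7 has {square, star, hexagon, diamond, cross}, leaving only circle.
Row 6, column 2: row 6 has {square, triangle, star, hexagon, diamond} and column 2 has {circle, square, triangle, star, hexagon, diamond}, leaving only cross.
Row 6, column 5: row 6 has {square, triangle, star, hexagon, diamond, cross} and column 5 has {square, triangle, star, hexagon, diamond}, leaving only circle.
Row 7 already has {square, star, hexagon, diamond} and column 5 already has {circle, square, triangle, star, hexagon, diamond}, so row 7, column 5 must be cross.

cross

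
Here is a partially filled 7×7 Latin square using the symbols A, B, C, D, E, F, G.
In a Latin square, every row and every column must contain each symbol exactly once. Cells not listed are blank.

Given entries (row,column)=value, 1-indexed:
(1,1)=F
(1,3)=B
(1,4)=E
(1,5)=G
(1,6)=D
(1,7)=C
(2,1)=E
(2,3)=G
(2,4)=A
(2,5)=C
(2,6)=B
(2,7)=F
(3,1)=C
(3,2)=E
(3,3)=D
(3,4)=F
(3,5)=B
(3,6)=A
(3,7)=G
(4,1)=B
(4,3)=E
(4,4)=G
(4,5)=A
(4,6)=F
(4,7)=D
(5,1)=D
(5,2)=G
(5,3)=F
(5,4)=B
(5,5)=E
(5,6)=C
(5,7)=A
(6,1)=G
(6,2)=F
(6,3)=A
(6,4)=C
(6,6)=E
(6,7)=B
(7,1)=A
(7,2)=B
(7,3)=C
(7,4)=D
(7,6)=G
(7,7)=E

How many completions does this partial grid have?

Row 1, column 2: eliminating its row and column leaves {A}.
Row 2, column 2: eliminating its row and column leaves {D}.
Row 4, column 2: eliminating its row and column leaves {C}.
Row 6, column 5: eliminating its row and column leaves {D}.
Row 7, column 5: eliminating its row and column leaves {F}.
Only one assignment across all blanks avoids any row or column repeat, giving 1 completion.

1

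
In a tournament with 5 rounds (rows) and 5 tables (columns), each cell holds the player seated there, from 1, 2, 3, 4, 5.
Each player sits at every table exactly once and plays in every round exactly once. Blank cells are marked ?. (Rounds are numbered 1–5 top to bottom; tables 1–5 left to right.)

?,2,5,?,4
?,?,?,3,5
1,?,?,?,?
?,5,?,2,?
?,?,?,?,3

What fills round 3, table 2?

3

Round 1, table 1: round 1 has {2, 4, 5} and table 1 has {1}, leaving only 3.
Round 1, table 4: round 1 has {2, 3, 4, 5} and table 4 has {2, 3}, leaving only 1.
Round 3, table 5: round 3 has {1} and table 5 has {3, 4, 5}, leaving only 2.
Round 4, table 1: round 4 has {2, 5} and table 1 has {1, 3}, leaving only 4.
Round 2, table 1: round 2 has {3, 5} and table 1 has {1, 3, 4}, leaving only 2.
Round 4, table 5: round 4 has {2, 4, 5} and table 5 has {2, 3, 4, 5}, leaving only 1.
Round 4, table 3: round 4 has {1, 2, 4, 5} and table 3 has {5}, leaving only 3.
Round 3, table 3: round 3 has {1, 2} and table 3 has {3, 5}, leaving only 4.
Round 3 already has {1, 2, 4} and table 2 already has {2, 5}, so round 3, table 2 must be 3.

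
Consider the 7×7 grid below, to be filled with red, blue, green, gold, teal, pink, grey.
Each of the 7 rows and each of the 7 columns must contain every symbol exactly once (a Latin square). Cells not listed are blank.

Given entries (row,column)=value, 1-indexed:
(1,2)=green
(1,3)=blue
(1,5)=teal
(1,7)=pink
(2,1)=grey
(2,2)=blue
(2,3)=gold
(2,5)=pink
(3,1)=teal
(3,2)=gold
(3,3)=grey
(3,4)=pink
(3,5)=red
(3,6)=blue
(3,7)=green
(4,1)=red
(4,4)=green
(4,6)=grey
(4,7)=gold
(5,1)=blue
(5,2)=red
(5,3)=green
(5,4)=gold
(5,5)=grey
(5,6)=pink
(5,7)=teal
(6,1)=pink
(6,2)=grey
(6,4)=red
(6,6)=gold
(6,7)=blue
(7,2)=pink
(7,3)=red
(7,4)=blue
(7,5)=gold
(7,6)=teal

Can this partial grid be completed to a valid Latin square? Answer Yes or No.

Yes

No row or column among the givens repeats a symbol, and propagating forced cells runs into no contradiction.
One valid completion exists (for instance, gold green blue grey teal red pink / grey blue gold teal pink green red / teal gold grey pink red blue green / red teal pink green blue grey gold / blue red green gold grey pink teal / pink grey teal red green gold blue / green pink red blue gold teal grey).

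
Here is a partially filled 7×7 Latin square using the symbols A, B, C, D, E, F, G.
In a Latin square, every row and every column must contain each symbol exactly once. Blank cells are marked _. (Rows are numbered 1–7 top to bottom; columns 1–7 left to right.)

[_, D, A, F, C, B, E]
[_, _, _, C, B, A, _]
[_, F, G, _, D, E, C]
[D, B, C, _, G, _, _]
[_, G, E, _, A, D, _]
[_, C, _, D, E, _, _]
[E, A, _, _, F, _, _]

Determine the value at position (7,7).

Row 1, column 1: row 1 has {A, B, C, D, E, F} and column 1 has {D, E}, leaving only G.
Row 2, column 1: row 2 has {A, B, C} and column 1 has {D, E, G}, leaving only F.
Row 2, column 2: row 2 has {A, B, C, F} and column 2 has {A, B, C, D, F, G}, leaving only E.
Row 2, column 3: row 2 has {A, B, C, E, F} and column 3 has {A, C, E, G}, leaving only D.
Row 2, column 7: row 2 has {A, B, C, D, E, F} and column 7 has {C, E}, leaving only G.
Row 4, column 6: row 4 has {B, C, D, G} and column 6 has {A, B, D, E}, leaving only F.
Row 4, column 7: row 4 has {B, C, D, F, G} and column 7 has {C, E, G}, leaving only A.
Row 4, column 4: row 4 has {A, B, C, D, F, G} and column 4 has {C, D, F}, leaving only E.
Row 5, column 4: row 5 has {A, D, E, G} and column 4 has {C, D, E, F}, leaving only B.
Row 3, column 4: row 3 has {C, D, E, F, G} and column 4 has {B, C, D, E, F}, leaving only A.
Row 3, column 1: row 3 has {A, C, D, E, F, G} and column 1 has {D, E, F, G}, leaving only B.
Row 5, column 1: row 5 has {A, B, D, E, G} and column 1 has {B, D, E, F, G}, leaving only C.
Row 5, column 7: row 5 has {A, B, C, D, E, G} and column 7 has {A, C, E, G}, leaving only F.
Row 6, column 1: row 6 has {C, D, E} and column 1 has {B, C, D, E, F, G}, leaving only A.
Row 6, column 6: row 6 has {A, C, D, E} and column 6 has {A, B, D, E, F}, leaving only G.
Row 6, column 7: row 6 has {A, C, D, E, G} and column 7 has {A, C, E, F, G}, leaving only B.
Row 7 already has {A, E, F} and column 7 already has {A, B, C, E, F, G}, so row 7, column 7 must be D.

D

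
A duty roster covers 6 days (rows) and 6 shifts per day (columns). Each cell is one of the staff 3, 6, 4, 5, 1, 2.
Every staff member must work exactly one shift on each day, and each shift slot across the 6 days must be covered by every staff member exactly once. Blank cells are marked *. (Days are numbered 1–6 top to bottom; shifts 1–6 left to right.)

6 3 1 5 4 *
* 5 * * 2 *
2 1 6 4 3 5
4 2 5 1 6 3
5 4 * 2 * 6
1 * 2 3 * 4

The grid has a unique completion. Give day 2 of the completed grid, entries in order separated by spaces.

3 5 4 6 2 1

Day 2, shift 1: day 2 has {5, 2} and shift 1 has {6, 4, 5, 1, 2}, leaving only 3.
Day 2, shift 3: day 2 has {3, 5, 2} and shift 3 has {6, 5, 1, 2}, leaving only 4.
Day 2, shift 4: day 2 has {3, 4, 5, 2} and shift 4 has {3, 4, 5, 1, 2}, leaving only 6.
Day 2, shift 6: day 2 has {3, 6, 4, 5, 2} and shift 6 has {3, 6, 4, 5}, leaving only 1.
So day 2 reads: 3 5 4 6 2 1.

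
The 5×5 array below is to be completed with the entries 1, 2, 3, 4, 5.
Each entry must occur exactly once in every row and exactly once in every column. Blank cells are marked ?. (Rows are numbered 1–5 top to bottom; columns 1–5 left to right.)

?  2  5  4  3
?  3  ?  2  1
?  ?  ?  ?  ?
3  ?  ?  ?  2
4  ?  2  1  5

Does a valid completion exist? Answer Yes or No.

No

Row 5, column 2: row 5 together with column 2 already contain {1, 2, 3, 4, 5} — every symbol — so nothing can go there. The grid has no valid completion.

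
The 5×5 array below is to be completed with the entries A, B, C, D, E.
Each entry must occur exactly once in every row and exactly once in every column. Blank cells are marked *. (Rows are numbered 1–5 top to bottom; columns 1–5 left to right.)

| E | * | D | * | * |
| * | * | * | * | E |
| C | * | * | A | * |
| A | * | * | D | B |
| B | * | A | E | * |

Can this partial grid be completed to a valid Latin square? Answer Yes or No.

Yes

No row or column among the givens repeats a symbol, and propagating forced cells runs into no contradiction.
One valid completion exists (for instance, E C D B A / D A B C E / C B E A D / A E C D B / B D A E C).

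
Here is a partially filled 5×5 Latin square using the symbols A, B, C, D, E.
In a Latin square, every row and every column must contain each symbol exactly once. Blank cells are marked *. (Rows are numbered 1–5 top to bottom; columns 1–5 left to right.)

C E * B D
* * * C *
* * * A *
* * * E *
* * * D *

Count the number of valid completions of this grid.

56

Row 1, column 3: eliminating its row and column leaves {A}.
Row 2, column 1: eliminating its row and column leaves {A, B, D, E}.
Row 2, column 2: eliminating its row and column leaves {A, B, D}.
Row 2, column 3: eliminating its row and column leaves {A, B, D, E}.
Row 2, column 5: eliminating its row and column leaves {A, B, E}.
Row 3, column 1: eliminating its row and column leaves {B, D, E}.
Row 3, column 2: eliminating its row and column leaves {B, C, D}.
Row 3, column 3: eliminating its row and column leaves {B, C, D, E}.
Row 3, column 5: eliminating its row and column leaves {B, C, E}.
Row 4, column 1: eliminating its row and column leaves {A, B, D}.
Row 4, column 2: eliminating its row and column leaves {A, B, C, D}.
Row 4, column 3: eliminating its row and column leaves {A, B, C, D}.
Row 4, column 5: eliminating its row and column leaves {A, B, C}.
Row 5, column 1: eliminating its row and column leaves {A, B, E}.
Row 5, column 2: eliminating its row and column leaves {A, B, C}.
Row 5, column 3: eliminating its row and column leaves {A, B, C, E}.
Row 5, column 5: eliminating its row and column leaves {A, B, C, E}.
Enumerating the assignments across these blanks that avoid any row or column repeat gives 56 completions.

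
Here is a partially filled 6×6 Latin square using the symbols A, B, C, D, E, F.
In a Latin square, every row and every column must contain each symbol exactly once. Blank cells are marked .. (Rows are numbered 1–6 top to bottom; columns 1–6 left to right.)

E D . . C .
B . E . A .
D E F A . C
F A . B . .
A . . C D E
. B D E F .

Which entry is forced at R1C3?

Row 1, column 4: row 1 has {C, D, E} and column 4 has {A, B, C, E}, leaving only F.
Row 2, column 4: row 2 has {A, B, E} and column 4 has {A, B, C, E, F}, leaving only D.
Row 2, column 6: row 2 has {A, B, D, E} and column 6 has {C, E}, leaving only F.
Row 2, column 2: row 2 has {A, B, D, E, F} and column 2 has {A, B, D, E}, leaving only C.
Row 3, column 5: row 3 has {A, C, D, E, F} and column 5 has {A, C, D, F}, leaving only B.
Row 4, column 3: row 4 has {A, B, F} and column 3 has {D, E, F}, leaving only C.
Row 4, column 5: row 4 has {A, B, C, F} and column 5 has {A, B, C, D, F}, leaving only E.
Row 4, column 6: row 4 has {A, B, C, E, F} and column 6 has {C, E, F}, leaving only D.
Row 5, column 2: row 5 has {A, C, D, E} and column 2 has {A, B, C, D, E}, leaving only F.
Row 5, column 3: row 5 has {A, C, D, E, F} and column 3 has {C, D, E, F}, leaving only B.
Row 1 already has {C, D, E, F} and column 3 already has {B, C, D, E, F}, so row 1, column 3 must be A.

A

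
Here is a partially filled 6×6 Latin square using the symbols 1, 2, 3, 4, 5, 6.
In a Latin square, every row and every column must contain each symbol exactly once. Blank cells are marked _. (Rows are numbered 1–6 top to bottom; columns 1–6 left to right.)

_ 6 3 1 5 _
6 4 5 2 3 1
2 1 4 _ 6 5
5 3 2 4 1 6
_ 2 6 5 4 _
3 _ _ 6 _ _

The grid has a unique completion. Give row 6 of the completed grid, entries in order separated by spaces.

Row 6, column 2: row 6 has {3, 6} and column 2 has {1, 2, 3, 4, 6}, leaving only 5.
Row 6, column 3: row 6 has {3, 5, 6} and column 3 has {2, 3, 4, 5, 6}, leaving only 1.
Row 6, column 5: row 6 has {1, 3, 5, 6} and column 5 has {1, 3, 4, 5, 6}, leaving only 2.
Row 6, column 6: row 6 has {1, 2, 3, 5, 6} and column 6 has {1, 5, 6}, leaving only 4.
So row 6 reads: 3 5 1 6 2 4.

3 5 1 6 2 4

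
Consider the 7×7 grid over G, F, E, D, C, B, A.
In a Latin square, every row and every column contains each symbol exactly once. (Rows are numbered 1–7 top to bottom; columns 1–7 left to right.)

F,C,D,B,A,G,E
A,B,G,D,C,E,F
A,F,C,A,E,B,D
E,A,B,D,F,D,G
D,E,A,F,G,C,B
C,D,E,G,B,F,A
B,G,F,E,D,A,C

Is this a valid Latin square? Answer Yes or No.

No

Row 4 contains D twice (at columns 4 and 6); row 3 is also not a permutation.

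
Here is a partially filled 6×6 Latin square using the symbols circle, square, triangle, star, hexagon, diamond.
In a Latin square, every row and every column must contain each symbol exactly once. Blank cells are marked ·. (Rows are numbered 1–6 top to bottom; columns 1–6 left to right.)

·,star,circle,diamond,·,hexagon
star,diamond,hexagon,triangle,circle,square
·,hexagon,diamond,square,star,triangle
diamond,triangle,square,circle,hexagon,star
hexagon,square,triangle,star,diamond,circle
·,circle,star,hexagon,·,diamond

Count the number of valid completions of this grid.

2

Row 1, column 1: eliminating its row and column leaves {square, triangle}.
Row 1, column 5: eliminating its row and column leaves {square, triangle}.
Row 3, column 1: eliminating its row and column leaves {circle}.
Row 6, column 1: eliminating its row and column leaves {square, triangle}.
Row 6, column 5: eliminating its row and column leaves {square, triangle}.
Enumerating the assignments across these blanks that avoid any row or column repeat gives 2 completions.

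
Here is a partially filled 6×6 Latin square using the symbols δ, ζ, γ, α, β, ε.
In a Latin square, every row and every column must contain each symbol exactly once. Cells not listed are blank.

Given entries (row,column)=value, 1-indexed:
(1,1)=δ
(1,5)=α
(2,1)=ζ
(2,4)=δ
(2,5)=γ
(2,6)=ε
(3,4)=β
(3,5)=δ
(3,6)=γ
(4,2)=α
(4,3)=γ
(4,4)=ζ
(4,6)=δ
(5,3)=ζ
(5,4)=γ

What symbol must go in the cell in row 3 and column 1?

Row 1, column 4: row 1 has {δ, α} and column 4 has {δ, ζ, γ, β}, leaving only ε.
Row 1, column 3: row 1 has {δ, α, ε} and column 3 has {ζ, γ}, leaving only β.
Row 1, column 6: row 1 has {δ, α, β, ε} and column 6 has {δ, γ, ε}, leaving only ζ.
Row 1, column 2: row 1 has {δ, ζ, α, β, ε} and column 2 has {α}, leaving only γ.
Row 2, column 2: row 2 has {δ, ζ, γ, ε} and column 2 has {γ, α}, leaving only β.
Row 2, column 3: row 2 has {δ, ζ, γ, β, ε} and column 3 has {ζ, γ, β}, leaving only α.
Row 3, column 3: row 3 has {δ, γ, β} and column 3 has {ζ, γ, α, β}, leaving only ε.
Row 3 already has {δ, γ, β, ε} and column 1 already has {δ, ζ}, so row 3, column 1 must be α.

α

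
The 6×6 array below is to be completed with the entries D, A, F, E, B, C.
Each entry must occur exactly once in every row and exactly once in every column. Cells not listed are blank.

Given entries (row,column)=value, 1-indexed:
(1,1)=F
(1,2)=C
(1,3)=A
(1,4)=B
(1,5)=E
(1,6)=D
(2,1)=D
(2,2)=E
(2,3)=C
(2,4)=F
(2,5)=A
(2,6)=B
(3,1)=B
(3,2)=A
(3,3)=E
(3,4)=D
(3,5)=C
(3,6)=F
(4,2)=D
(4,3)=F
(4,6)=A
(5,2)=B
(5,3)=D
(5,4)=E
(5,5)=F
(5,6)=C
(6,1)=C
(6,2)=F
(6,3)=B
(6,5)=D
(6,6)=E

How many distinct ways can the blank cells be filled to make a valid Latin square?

Row 4, column 1: eliminating its row and column leaves {E}.
Row 4, column 4: eliminating its row and column leaves {C}.
Row 4, column 5: eliminating its row and column leaves {B}.
Row 5, column 1: eliminating its row and column leaves {A}.
Row 6, column 4: eliminating its row and column leaves {A}.
Only one assignment across all blanks avoids any row or column repeat, giving 1 completion.

1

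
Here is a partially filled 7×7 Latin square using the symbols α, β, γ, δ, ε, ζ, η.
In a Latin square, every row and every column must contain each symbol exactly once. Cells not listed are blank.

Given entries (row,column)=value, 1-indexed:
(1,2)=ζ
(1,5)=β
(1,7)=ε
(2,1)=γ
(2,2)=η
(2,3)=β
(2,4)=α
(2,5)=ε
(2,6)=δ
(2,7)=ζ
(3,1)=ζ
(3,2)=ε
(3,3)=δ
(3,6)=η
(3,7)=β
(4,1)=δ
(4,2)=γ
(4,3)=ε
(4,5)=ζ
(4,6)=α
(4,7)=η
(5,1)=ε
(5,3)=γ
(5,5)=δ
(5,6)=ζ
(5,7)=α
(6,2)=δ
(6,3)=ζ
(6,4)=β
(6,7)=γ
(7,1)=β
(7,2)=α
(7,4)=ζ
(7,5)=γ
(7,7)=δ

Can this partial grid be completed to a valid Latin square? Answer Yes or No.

No

Row 4, column 4: row 4 together with column 4 already contain {α, β, γ, δ, ε, ζ, η} — every symbol — so nothing can go there. The grid has no valid completion.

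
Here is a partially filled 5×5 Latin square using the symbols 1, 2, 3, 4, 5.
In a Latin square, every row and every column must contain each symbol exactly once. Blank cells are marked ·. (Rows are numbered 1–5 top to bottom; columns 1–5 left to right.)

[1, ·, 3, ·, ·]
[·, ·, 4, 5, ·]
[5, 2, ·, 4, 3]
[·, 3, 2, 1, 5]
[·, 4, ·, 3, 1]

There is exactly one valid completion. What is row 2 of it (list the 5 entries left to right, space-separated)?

Row 2, column 2: row 2 has {4, 5} and column 2 has {2, 3, 4}, leaving only 1.
Row 2, column 5: row 2 has {1, 4, 5} and column 5 has {1, 3, 5}, leaving only 2.
Row 2, column 1: row 2 has {1, 2, 4, 5} and column 1 has {1, 5}, leaving only 3.
So row 2 reads: 3 1 4 5 2.

3 1 4 5 2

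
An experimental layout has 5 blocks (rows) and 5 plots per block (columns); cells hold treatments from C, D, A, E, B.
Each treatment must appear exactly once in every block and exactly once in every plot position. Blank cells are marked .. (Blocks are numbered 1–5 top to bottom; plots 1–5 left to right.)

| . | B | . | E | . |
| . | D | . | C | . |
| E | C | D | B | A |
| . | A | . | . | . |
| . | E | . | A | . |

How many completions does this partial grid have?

6

Block 1, plot 1: eliminating its block and plot leaves {C, D, A}.
Block 1, plot 3: eliminating its block and plot leaves {C, A}.
Block 1, plot 5: eliminating its block and plot leaves {C, D}.
Block 2, plot 1: eliminating its block and plot leaves {A, B}.
Block 2, plot 3: eliminating its block and plot leaves {A, E, B}.
Block 2, plot 5: eliminating its block and plot leaves {E, B}.
Block 4, plot 1: eliminating its block and plot leaves {C, D, B}.
Block 4, plot 3: eliminating its block and plot leaves {C, E, B}.
Block 4, plot 4: eliminating its block and plot leaves {D}.
Block 4, plot 5: eliminating its block and plot leaves {C, D, E, B}.
Block 5, plot 1: eliminating its block and plot leaves {C, D, B}.
Block 5, plot 3: eliminating its block and plot leaves {C, B}.
Block 5, plot 5: eliminating its block and plot leaves {C, D, B}.
Enumerating the assignments across these blanks that avoid any block or plot repeat gives 6 completions.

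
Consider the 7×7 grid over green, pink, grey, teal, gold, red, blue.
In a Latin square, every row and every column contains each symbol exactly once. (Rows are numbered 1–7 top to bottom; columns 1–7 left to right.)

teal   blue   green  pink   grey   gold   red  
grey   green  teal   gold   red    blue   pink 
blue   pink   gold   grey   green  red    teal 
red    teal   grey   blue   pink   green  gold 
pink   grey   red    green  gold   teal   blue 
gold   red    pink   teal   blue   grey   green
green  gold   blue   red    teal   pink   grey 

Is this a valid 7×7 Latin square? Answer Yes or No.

Yes

Each row is a permutation of the 7 symbols, and so is each column.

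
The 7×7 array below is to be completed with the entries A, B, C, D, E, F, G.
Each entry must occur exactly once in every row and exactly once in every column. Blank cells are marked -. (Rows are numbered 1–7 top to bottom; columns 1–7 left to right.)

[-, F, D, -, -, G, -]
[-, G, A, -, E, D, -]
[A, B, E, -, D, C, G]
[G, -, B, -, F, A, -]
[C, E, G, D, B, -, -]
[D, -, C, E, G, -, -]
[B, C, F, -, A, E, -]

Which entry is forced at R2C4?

B

Row 1, column 1: row 1 has {D, F, G} and column 1 has {A, B, C, D, G}, leaving only E.
Row 1, column 5: row 1 has {D, E, F, G} and column 5 has {A, B, D, E, F, G}, leaving only C.
Row 2, column 1: row 2 has {A, D, E, G} and column 1 has {A, B, C, D, E, G}, leaving only F.
Row 3, column 4: row 3 has {A, B, C, D, E, G} and column 4 has {D, E}, leaving only F.
Row 4, column 2: row 4 has {A, B, F, G} and column 2 has {B, C, E, F, G}, leaving only D.
Row 4, column 4: row 4 has {A, B, D, F, G} and column 4 has {D, E, F}, leaving only C.
Row 2 already has {A, D, E, F, G} and column 4 already has {C, D, E, F}, so row 2, column 4 must be B.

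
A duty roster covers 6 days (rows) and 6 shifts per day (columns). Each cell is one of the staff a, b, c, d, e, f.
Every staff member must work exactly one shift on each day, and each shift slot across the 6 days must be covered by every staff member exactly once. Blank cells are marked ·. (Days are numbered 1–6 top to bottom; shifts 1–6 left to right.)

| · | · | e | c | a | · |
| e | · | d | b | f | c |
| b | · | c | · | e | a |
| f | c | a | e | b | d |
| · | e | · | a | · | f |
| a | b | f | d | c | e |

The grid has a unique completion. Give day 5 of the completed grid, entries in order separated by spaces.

Day 5, shift 3: day 5 has {a, e, f} and shift 3 has {a, c, d, e, f}, leaving only b.
Day 5, shift 5: day 5 has {a, b, e, f} and shift 5 has {a, b, c, e, f}, leaving only d.
Day 5, shift 1: day 5 has {a, b, d, e, f} and shift 1 has {a, b, e, f}, leaving only c.
So day 5 reads: c e b a d f.

c e b a d f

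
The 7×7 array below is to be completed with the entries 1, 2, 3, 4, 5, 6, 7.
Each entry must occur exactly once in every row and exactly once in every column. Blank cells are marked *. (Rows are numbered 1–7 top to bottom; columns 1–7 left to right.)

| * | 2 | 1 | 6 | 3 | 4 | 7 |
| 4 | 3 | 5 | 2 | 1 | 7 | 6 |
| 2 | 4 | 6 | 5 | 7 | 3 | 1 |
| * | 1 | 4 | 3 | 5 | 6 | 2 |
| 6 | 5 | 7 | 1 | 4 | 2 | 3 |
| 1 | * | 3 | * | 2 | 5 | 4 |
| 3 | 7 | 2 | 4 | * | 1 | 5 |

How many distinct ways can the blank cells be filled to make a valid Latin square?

1

Row 1, column 1: eliminating its row and column leaves {5}.
Row 4, column 1: eliminating its row and column leaves {7}.
Row 6, column 2: eliminating its row and column leaves {6}.
Row 6, column 4: eliminating its row and column leaves {7}.
Row 7, column 5: eliminating its row and column leaves {6}.
Only one assignment across all blanks avoids any row or column repeat, giving 1 completion.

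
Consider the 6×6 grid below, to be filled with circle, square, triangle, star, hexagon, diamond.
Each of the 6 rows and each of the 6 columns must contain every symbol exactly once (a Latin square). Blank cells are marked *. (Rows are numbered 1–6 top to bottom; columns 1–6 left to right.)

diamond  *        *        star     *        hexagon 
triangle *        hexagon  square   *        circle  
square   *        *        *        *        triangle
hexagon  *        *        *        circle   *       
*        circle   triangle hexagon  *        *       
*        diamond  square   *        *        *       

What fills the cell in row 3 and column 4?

Row 1, column 3: row 1 has {star, hexagon, diamond} and column 3 has {square, triangle, hexagon}, leaving only circle.
Row 2, column 2: row 2 has {circle, square, triangle, hexagon} and column 2 has {circle, diamond}, leaving only star.
Row 2, column 5: row 2 has {circle, square, triangle, star, hexagon} and column 5 has {circle}, leaving only diamond.
Row 3, column 2: row 3 has {square, triangle} and column 2 has {circle, star, diamond}, leaving only hexagon.
Row 3, column 5: row 3 has {square, triangle, hexagon} and column 5 has {circle, diamond}, leaving only star.
Row 3, column 3: row 3 has {square, triangle, star, hexagon} and column 3 has {circle, square, triangle, hexagon}, leaving only diamond.
Row 3 already has {square, triangle, star, hexagon, diamond} and column 4 already has {square, star, hexagon}, so row 3, column 4 must be circle.

circle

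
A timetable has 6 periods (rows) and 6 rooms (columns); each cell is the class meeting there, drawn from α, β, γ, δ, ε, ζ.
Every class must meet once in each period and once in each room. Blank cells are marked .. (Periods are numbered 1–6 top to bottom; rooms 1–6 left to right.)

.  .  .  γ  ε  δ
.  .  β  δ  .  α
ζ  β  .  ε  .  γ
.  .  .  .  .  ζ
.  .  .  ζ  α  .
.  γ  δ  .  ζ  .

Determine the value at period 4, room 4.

Period 2, room 5: period 2 has {α, β, δ} and room 5 has {α, ε, ζ}, leaving only γ.
Period 2, room 1: period 2 has {α, β, γ, δ} and room 1 has {ζ}, leaving only ε.
Period 2, room 2: period 2 has {α, β, γ, δ, ε} and room 2 has {β, γ}, leaving only ζ.
Period 1, room 2: period 1 has {γ, δ, ε} and room 2 has {β, γ, ζ}, leaving only α.
Period 1, room 1: period 1 has {α, γ, δ, ε} and room 1 has {ε, ζ}, leaving only β.
Period 1, room 3: period 1 has {α, β, γ, δ, ε} and room 3 has {β, δ}, leaving only ζ.
Period 3, room 3: period 3 has {β, γ, ε, ζ} and room 3 has {β, δ, ζ}, leaving only α.
Period 3, room 5: period 3 has {α, β, γ, ε, ζ} and room 5 has {α, γ, ε, ζ}, leaving only δ.
Period 4, room 5: period 4 has {ζ} and room 5 has {α, γ, δ, ε, ζ}, leaving only β.
Period 4 already has {β, ζ} and room 4 already has {γ, δ, ε, ζ}, so period 4, room 4 must be α.

α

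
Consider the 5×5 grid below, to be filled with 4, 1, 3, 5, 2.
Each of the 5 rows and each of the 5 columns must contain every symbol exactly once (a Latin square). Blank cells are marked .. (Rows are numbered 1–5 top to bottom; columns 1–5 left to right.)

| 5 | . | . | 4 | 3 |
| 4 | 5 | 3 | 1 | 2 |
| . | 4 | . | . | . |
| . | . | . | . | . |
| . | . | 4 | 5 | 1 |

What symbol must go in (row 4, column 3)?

Row 3, column 5: row 3 has {4} and column 5 has {1, 3, 2}, leaving only 5.
Row 4, column 5: row 4 has {} and column 5 has {1, 3, 5, 2}, leaving only 4.
Row 4, column 3 is narrowed to {1, 5, 2}.
If it were 1, then row 3, column 3 would be left with no valid symbol.
If it were 2, then row 3, column 3 would be left with no valid symbol.
So row 4, column 3 must be 5.

5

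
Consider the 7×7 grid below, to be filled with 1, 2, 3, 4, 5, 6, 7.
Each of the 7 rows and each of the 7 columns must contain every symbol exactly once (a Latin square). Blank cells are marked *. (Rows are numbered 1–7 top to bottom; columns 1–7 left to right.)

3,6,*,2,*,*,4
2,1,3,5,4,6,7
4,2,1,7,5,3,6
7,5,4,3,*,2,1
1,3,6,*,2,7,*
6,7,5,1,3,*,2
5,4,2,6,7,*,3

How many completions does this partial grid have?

1

Row 1, column 3: eliminating its row and column leaves {7}.
Row 1, column 5: eliminating its row and column leaves {1}.
Row 1, column 6: eliminating its row and column leaves {1, 5}.
Row 4, column 5: eliminating its row and column leaves {6}.
Row 5, column 4: eliminating its row and column leaves {4}.
Row 5, column 7: eliminating its row and column leaves {5}.
Row 6, column 6: eliminating its row and column leaves {4}.
Row 7, column 6: eliminating its row and column leaves {1}.
Only one assignment across all blanks avoids any row or column repeat, giving 1 completion.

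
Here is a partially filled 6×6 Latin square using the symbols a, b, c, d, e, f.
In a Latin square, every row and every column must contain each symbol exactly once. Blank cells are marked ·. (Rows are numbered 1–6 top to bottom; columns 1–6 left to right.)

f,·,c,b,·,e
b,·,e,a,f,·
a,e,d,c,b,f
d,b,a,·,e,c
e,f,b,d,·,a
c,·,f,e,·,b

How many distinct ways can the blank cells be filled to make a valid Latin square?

2

Row 1, column 2: eliminating its row and column leaves {a, d}.
Row 1, column 5: eliminating its row and column leaves {a, d}.
Row 2, column 2: eliminating its row and column leaves {c, d}.
Row 2, column 6: eliminating its row and column leaves {d}.
Row 4, column 4: eliminating its row and column leaves {f}.
Row 5, column 5: eliminating its row and column leaves {c}.
Row 6, column 2: eliminating its row and column leaves {a, d}.
Row 6, column 5: eliminating its row and column leaves {a, d}.
Enumerating the assignments across these blanks that avoid any row or column repeat gives 2 completions.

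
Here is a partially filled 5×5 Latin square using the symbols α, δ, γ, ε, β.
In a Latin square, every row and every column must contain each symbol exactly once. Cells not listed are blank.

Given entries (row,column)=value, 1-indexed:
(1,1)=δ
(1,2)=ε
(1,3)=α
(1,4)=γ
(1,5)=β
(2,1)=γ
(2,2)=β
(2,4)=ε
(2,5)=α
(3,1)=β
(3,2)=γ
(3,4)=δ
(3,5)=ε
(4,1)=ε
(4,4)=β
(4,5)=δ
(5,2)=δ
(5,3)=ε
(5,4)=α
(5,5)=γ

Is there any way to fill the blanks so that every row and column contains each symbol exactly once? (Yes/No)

No

Row 3, column 3: row 3 together with column 3 already contain {α, δ, γ, ε, β} — every symbol — so nothing can go there. The grid has no valid completion.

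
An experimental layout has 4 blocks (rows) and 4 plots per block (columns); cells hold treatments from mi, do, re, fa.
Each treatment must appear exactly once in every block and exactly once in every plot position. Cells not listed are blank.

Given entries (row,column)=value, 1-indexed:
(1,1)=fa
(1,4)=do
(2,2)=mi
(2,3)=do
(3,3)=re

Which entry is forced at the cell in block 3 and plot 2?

Block 1, plot 2: block 1 has {do, fa} and plot 2 has {mi}, leaving only re.
Block 1, plot 3: block 1 has {do, re, fa} and plot 3 has {do, re}, leaving only mi.
Block 2, plot 1: block 2 has {mi, do} and plot 1 has {fa}, leaving only re.
Block 2, plot 4: block 2 has {mi, do, re} and plot 4 has {do}, leaving only fa.
Block 3, plot 4: block 3 has {re} and plot 4 has {do, fa}, leaving only mi.
Block 3, plot 1: block 3 has {mi, re} and plot 1 has {re, fa}, leaving only do.
Block 3 already has {mi, do, re} and plot 2 already has {mi, re}, so block 3, plot 2 must be fa.

fa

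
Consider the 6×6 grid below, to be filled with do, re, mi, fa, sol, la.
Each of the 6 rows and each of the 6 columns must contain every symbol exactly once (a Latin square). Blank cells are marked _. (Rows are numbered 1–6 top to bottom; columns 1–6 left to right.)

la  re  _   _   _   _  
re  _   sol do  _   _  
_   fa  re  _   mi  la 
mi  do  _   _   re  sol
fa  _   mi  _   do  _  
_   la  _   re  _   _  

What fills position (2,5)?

Row 2, column 2: row 2 has {do, re, sol} and column 2 has {do, re, fa, la}, leaving only mi.
Row 2, column 6: row 2 has {do, re, mi, sol} and column 6 has {sol, la}, leaving only fa.
Row 2 already has {do, re, mi, fa, sol} and column 5 already has {do, re, mi}, so row 2, column 5 must be la.

la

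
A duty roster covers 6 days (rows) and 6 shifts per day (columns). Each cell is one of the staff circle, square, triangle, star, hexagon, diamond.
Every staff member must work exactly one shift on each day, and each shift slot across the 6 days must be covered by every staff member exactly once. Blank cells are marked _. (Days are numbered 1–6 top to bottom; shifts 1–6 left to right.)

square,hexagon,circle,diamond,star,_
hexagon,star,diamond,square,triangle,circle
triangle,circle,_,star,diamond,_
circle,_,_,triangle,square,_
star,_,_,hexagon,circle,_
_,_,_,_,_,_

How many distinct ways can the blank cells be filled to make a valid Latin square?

3

Day 1, shift 6: eliminating its day and shift leaves {triangle}.
Day 3, shift 3: eliminating its day and shift leaves {square, hexagon}.
Day 3, shift 6: eliminating its day and shift leaves {square, hexagon}.
Day 4, shift 2: eliminating its day and shift leaves {diamond}.
Day 4, shift 3: eliminating its day and shift leaves {star, hexagon}.
Day 4, shift 6: eliminating its day and shift leaves {star, hexagon, diamond}.
Day 5, shift 2: eliminating its day and shift leaves {square, triangle, diamond}.
Day 5, shift 3: eliminating its day and shift leaves {square, triangle}.
Day 5, shift 6: eliminating its day and shift leaves {square, triangle, diamond}.
Day 6, shift 1: eliminating its day and shift leaves {diamond}.
Day 6, shift 2: eliminating its day and shift leaves {square, triangle, diamond}.
Day 6, shift 3: eliminating its day and shift leaves {square, triangle, star, hexagon}.
Day 6, shift 4: eliminating its day and shift leaves {circle}.
Day 6, shift 5: eliminating its day and shift leaves {hexagon}.
Day 6, shift 6: eliminating its day and shift leaves {square, triangle, star, hexagon, diamond}.
Enumerating the assignments across these blanks that avoid any day or shift repeat gives 3 completions.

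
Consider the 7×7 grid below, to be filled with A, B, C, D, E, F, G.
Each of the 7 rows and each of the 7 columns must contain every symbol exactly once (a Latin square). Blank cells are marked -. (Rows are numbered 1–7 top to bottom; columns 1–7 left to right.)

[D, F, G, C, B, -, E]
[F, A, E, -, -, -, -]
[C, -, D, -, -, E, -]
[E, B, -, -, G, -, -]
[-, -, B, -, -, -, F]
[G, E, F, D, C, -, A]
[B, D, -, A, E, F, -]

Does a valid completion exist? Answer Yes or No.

Row 1, column 6: row 1 has {B, C, D, E, F, G} and column 6 has {E, F}, so it must be A.
Row 2, column 5: row 2 has {A, E, F} and column 5 has {B, C, E, G}, so it must be D.
Row 3, column 2: row 3 has {C, D, E} and column 2 has {A, B, D, E, F}, so it must be G.
Row 3, column 7: row 3 has {C, D, E, G} and column 7 has {A, E, F}, so it must be B.
Row 3, column 4: row 3 has {B, C, D, E, G} and column 4 has {A, C, D}, so it must be F.
Now row 4, column 4: row 4 together with column 4 already contain {A, B, C, D, E, F, G} — every symbol — so nothing can go there. The grid has no valid completion.

No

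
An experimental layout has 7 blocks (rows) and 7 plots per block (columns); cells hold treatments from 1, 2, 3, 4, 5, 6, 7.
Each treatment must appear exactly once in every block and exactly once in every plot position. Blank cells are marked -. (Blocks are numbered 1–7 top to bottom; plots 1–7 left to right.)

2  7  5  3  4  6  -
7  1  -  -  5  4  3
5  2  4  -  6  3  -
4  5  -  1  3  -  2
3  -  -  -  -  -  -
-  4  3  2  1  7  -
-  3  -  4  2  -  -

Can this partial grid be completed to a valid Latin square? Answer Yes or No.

Block 4, plot 6: block 4 together with plot 6 already contain {1, 2, 3, 4, 5, 6, 7} — every symbol — so nothing can go there. The grid has no valid completion.

No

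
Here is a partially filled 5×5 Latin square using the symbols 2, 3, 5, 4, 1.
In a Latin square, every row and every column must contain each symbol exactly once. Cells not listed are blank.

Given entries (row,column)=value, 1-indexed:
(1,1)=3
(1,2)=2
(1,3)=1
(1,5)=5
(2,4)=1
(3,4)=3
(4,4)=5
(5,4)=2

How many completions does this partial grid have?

56

Row 1, column 4: eliminating its row and column leaves {4}.
Row 2, column 1: eliminating its row and column leaves {2, 5, 4}.
Row 2, column 2: eliminating its row and column leaves {3, 5, 4}.
Row 2, column 3: eliminating its row and column leaves {2, 3, 5, 4}.
Row 2, column 5: eliminating its row and column leaves {2, 3, 4}.
Row 3, column 1: eliminating its row and column leaves {2, 5, 4, 1}.
Row 3, column 2: eliminating its row and column leaves {5, 4, 1}.
Row 3, column 3: eliminating its row and column leaves {2, 5, 4}.
Row 3, column 5: eliminating its row and column leaves {2, 4, 1}.
Row 4, column 1: eliminating its row and column leaves {2, 4, 1}.
Row 4, column 2: eliminating its row and column leaves {3, 4, 1}.
Row 4, column 3: eliminating its row and column leaves {2, 3, 4}.
Row 4, column 5: eliminating its row and column leaves {2, 3, 4, 1}.
Row 5, column 1: eliminating its row and column leaves {5, 4, 1}.
Row 5, column 2: eliminating its row and column leaves {3, 5, 4, 1}.
Row 5, column 3: eliminating its row and column leaves {3, 5, 4}.
Row 5, column 5: eliminating its row and column leaves {3, 4, 1}.
Enumerating the assignments across these blanks that avoid any row or column repeat gives 56 completions.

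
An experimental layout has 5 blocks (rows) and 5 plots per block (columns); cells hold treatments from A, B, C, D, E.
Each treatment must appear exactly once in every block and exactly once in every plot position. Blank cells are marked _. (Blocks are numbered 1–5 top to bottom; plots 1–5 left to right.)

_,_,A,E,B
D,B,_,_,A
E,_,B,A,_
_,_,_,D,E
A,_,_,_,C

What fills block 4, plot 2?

A

Block 1, plot 1: block 1 has {A, B, E} and plot 1 has {A, D, E}, leaving only C.
Block 1, plot 2: block 1 has {A, B, C, E} and plot 2 has {B}, leaving only D.
Block 2, plot 4: block 2 has {A, B, D} and plot 4 has {A, D, E}, leaving only C.
Block 2, plot 3: block 2 has {A, B, C, D} and plot 3 has {A, B}, leaving only E.
Block 3, plot 2: block 3 has {A, B, E} and plot 2 has {B, D}, leaving only C.
Block 4 already has {D, E} and plot 2 already has {B, C, D}, so block 4, plot 2 must be A.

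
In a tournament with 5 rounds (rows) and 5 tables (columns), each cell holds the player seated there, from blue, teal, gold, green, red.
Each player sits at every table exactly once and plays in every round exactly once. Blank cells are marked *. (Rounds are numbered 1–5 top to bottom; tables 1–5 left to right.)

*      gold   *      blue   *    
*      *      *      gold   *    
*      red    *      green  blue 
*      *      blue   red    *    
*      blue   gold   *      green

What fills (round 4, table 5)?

gold

Round 3, table 3: round 3 has {blue, green, red} and table 3 has {blue, gold}, leaving only teal.
Round 3, table 1: round 3 has {blue, teal, green, red} and table 1 has {}, leaving only gold.
Round 5, table 4: round 5 has {blue, gold, green} and table 4 has {blue, gold, green, red}, leaving only teal.
Round 5, table 1: round 5 has {blue, teal, gold, green} and table 1 has {gold}, leaving only red.
Round 4, table 5 is narrowed to {teal, gold}.
If it were teal, then round 2, table 5 would be left with no valid symbol.
So round 4, table 5 must be gold.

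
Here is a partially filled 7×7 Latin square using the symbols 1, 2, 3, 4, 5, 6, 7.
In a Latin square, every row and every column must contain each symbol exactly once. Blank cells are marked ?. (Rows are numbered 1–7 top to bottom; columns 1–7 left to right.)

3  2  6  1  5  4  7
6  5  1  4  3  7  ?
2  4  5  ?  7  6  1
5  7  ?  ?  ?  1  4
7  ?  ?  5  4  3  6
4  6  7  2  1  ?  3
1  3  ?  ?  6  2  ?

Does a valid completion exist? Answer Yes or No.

No row or column among the givens repeats a symbol, and propagating forced cells runs into no contradiction.
One valid completion exists (for instance, 3 2 6 1 5 4 7 / 6 5 1 4 3 7 2 / 2 4 5 3 7 6 1 / 5 7 3 6 2 1 4 / 7 1 2 5 4 3 6 / 4 6 7 2 1 5 3 / 1 3 4 7 6 2 5).

Yes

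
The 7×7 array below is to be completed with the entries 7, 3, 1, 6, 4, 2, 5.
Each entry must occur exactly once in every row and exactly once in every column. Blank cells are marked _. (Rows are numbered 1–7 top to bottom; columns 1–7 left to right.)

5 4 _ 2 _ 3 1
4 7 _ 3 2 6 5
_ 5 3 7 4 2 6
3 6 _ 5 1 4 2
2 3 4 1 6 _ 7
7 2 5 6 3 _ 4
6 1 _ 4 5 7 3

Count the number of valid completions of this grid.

1

Row 1, column 3: eliminating its row and column leaves {7, 6}.
Row 1, column 5: eliminating its row and column leaves {7}.
Row 2, column 3: eliminating its row and column leaves {1}.
Row 3, column 1: eliminating its row and column leaves {1}.
Row 4, column 3: eliminating its row and column leaves {7}.
Row 5, column 6: eliminating its row and column leaves {5}.
Row 6, column 6: eliminating its row and column leaves {1}.
Row 7, column 3: eliminating its row and column leaves {2}.
Only one assignment across all blanks avoids any row or column repeat, giving 1 completion.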